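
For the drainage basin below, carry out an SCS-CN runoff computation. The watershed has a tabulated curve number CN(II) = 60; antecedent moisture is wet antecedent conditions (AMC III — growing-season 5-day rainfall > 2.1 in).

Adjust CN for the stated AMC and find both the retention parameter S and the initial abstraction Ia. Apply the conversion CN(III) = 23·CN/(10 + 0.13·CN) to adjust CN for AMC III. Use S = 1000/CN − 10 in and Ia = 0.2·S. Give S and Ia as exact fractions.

Adjust CN=60 to AMC III: 23·60/(10 + 0.13·60) → 1380 ÷ (89/5) = 6900/89 ≈ 77.528
S = 1000/(6900/89) − 10 = 200/69 in ≈ 2.899 in
Ia = 0.2·(200/69) = 40/69 in ≈ 0.580 in

S = 200/69 in ≈ 2.899 in; Ia = 40/69 in ≈ 0.580 in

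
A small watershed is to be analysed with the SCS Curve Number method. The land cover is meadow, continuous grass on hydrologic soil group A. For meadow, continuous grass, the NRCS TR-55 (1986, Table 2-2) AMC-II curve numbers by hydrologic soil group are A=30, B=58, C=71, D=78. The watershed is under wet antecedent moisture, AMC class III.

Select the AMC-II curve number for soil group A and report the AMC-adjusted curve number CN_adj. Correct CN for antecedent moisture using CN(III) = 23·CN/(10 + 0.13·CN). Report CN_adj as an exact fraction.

NRCS table: meadow, continuous grass, soil group A → CN(II) = 30
CN(III) from CN(II)=30: (23·30)/(10 + 0.13·30) = 6900/139 ≈ 49.640

CN_adj = 6900/139 ≈ 49.640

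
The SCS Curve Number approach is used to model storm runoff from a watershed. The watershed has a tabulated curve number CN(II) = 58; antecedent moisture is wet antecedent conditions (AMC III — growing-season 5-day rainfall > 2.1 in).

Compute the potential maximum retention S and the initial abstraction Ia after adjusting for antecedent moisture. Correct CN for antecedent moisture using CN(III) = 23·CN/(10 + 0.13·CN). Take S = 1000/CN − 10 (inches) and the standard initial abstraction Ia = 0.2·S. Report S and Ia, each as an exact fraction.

S = 2100/667 in ≈ 3.148 in; Ia = 420/667 in ≈ 0.630 in

Adjust CN=58 to AMC III: 23·58/(10 + 0.13·58) → 1334 ÷ (877/50) = 66700/877 ≈ 76.055
Max retention: S = 1000/(66700/877) − 10 = 2100/667 in (≈ 3.148 in)
Ia = 0.2S: 0.2·3.148 = 0.630 in (exactly 420/667)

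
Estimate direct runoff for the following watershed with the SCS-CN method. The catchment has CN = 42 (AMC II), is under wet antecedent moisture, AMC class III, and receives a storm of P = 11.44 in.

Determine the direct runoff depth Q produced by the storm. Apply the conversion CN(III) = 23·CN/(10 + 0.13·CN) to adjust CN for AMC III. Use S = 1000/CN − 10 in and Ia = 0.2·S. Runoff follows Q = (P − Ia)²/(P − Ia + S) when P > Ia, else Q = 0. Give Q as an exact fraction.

Q = 7643177522/1184183175 in ≈ 6.454 in

CN(III) from CN(II)=42: (23·42)/(10 + 0.13·42) = 48300/773 ≈ 62.484
Retention S: 1000/CN − 10 with CN=62.484 → S = 2900/483 ≈ 6.004 in
Ia = 0.2·(2900/483) = 580/483 in ≈ 1.201 in
Since P=11.440 > Ia=1.201: effective rainfall P−Ia = 123638/12075 in
Q = (123638/12075)²/((123638/12075) + 2900/483) = (15286355044/145805625)/(196138/12075) = 7643177522/1184183175 in ≈ 6.454 in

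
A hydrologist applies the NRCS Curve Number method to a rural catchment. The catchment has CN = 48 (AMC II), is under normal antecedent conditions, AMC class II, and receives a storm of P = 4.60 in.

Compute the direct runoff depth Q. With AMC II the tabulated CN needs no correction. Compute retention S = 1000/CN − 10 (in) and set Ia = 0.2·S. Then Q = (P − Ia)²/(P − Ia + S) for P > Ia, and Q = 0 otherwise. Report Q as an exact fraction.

Average conditions: CN = 48 (no AMC adjustment).
Max retention: S = 1000/48 − 10 = 65/6 in (≈ 10.833 in)
Ia = 0.2·(65/6) = 13/6 in ≈ 2.167 in
Excess rainfall: 4.600 − 2.167 = 2.433 in; P > Ia so Q > 0
Q = (73/30)²/((73/30) + 65/6) = (5329/900)/(199/15) = 5329/11940 in ≈ 0.446 in

Q = 5329/11940 in ≈ 0.446 in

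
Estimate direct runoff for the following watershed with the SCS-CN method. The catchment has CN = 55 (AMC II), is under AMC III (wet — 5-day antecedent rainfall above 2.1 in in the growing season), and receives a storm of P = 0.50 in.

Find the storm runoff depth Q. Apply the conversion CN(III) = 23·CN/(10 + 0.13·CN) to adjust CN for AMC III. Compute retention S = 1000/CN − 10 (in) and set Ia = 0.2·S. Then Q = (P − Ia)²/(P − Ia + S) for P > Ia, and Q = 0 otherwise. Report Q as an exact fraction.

Wet (AMC III): CN(III) = 23·55/(10 + 0.13·55) = 1265/(343/20) = 25300/343 ≈ 73.761
Retention S: 1000/CN − 10 with CN=73.761 → S = 900/253 ≈ 3.557 in
Ia = 0.2·(900/253) = 180/253 in ≈ 0.711 in
P = 0.500 ≤ Ia = 0.711 in: entire storm abstracted, Q = 0.

Q = 0 in ≈ 0.000 in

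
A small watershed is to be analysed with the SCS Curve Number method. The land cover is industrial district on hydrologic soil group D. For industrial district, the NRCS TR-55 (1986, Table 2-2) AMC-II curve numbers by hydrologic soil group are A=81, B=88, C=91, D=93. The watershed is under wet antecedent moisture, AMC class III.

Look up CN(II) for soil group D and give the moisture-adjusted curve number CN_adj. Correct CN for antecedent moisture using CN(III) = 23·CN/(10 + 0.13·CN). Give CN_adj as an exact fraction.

CN_adj = 213900/2209 ≈ 96.831

NRCS table: industrial district, soil group D → CN(II) = 93
Adjust CN=93 to AMC III: 23·93/(10 + 0.13·93) → 2139 ÷ (2209/100) = 213900/2209 ≈ 96.831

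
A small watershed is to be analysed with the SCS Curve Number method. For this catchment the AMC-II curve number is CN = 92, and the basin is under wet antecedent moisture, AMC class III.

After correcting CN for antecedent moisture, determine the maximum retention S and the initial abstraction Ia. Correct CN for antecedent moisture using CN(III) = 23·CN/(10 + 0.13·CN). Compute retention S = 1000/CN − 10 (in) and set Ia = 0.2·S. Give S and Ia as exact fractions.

Wet (AMC III): CN(III) = 23·92/(10 + 0.13·92) = 2116/(549/25) = 52900/549 ≈ 96.357
Max retention: S = 1000/(52900/549) − 10 = 200/529 in (≈ 0.378 in)
Ia = 0.2·(200/529) = 40/529 in ≈ 0.076 in

S = 200/529 in ≈ 0.378 in; Ia = 40/529 in ≈ 0.076 in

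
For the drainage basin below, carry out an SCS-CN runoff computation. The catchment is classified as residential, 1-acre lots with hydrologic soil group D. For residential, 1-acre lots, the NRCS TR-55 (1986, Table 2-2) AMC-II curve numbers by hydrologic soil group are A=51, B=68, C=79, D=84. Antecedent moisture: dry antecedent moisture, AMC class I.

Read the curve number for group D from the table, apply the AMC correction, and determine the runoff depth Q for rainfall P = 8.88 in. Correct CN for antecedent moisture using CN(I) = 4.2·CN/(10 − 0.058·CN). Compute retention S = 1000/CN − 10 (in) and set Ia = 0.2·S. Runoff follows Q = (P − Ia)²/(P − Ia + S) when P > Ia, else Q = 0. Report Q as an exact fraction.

NRCS table: residential, 1-acre lots, soil group D → CN(II) = 84
CN(I) from CN(II)=84: (4.2·84)/(10 − 0.058·84) = 44100/641 ≈ 68.799
S = 1000/(44100/641) − 10 = 2000/441 in ≈ 4.535 in
Ia = 0.2S: 0.2·4.535 = 0.907 in (exactly 400/441)
Since P=8.880 > Ia=0.907: effective rainfall P−Ia = 87902/11025 in
Q = (87902/11025)²/((87902/11025) + 2000/441) = (7726761604/121550625)/(137902/11025) = 3863380802/760184775 in ≈ 5.082 in

Q = 3863380802/760184775 in ≈ 5.082 in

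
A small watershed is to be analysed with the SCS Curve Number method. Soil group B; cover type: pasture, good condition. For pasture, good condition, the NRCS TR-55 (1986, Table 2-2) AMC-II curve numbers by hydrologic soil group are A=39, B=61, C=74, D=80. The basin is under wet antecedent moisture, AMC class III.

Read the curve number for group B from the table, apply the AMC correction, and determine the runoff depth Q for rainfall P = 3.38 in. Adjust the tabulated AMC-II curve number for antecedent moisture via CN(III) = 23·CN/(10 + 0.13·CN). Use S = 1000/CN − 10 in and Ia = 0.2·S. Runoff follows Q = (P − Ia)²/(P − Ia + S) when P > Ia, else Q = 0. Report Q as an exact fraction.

NRCS table: pasture, good condition, soil group B → CN(II) = 61
Adjust CN=61 to AMC III: 23·61/(10 + 0.13·61) → 1403 ÷ (1793/100) = 140300/1793 ≈ 78.249
Max retention: S = 1000/(140300/1793) − 10 = 3900/1403 in (≈ 2.780 in)
Initial abstraction Ia = S/5 = (3900/1403)/5 = 780/1403 ≈ 0.556 in
Since P=3.380 > Ia=0.556: effective rainfall P−Ia = 198107/70150 in
Q: (198107/70150)² ÷ (393107/70150) = 3018952573/2121265850 in (≈ 1.423 in)

Q = 3018952573/2121265850 in ≈ 1.423 in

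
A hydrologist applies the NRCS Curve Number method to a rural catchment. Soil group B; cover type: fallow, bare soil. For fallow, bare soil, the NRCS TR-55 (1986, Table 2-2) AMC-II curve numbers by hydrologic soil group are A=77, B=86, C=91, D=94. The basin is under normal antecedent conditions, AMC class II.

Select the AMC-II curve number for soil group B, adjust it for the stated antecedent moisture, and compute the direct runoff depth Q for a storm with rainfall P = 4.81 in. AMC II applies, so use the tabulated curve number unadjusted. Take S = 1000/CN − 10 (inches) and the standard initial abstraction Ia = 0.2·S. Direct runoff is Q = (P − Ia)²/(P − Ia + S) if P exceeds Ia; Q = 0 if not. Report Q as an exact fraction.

Q = 371834089/113016900 in ≈ 3.290 in

NRCS table: fallow, bare soil, soil group B → CN(II) = 86
CN(II) = 86; AMC II needs no correction.
S = 1000/86 − 10 = 70/43 in ≈ 1.628 in
Ia = 0.2S: 0.2·1.628 = 0.326 in (exactly 14/43)
P − Ia = 4.810 − 0.326 = 19283/4300 ≈ 4.484 in (> 0, runoff occurs)
Runoff Q = (P−Ia)²/(P−Ia+S) = (4.484)²/(4.484+1.628) = 371834089/113016900 ≈ 3.290 in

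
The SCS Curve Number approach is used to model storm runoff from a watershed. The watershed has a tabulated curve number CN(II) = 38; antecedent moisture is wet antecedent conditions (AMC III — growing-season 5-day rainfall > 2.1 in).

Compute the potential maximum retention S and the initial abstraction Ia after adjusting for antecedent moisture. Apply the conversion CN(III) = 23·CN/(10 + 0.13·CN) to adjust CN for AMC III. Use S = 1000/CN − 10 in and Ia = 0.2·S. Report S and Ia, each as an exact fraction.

S = 3100/437 in ≈ 7.094 in; Ia = 620/437 in ≈ 1.419 in

Adjust CN=38 to AMC III: 23·38/(10 + 0.13·38) → 874 ÷ (747/50) = 43700/747 ≈ 58.501
S = 1000/(43700/747) − 10 = 3100/437 in ≈ 7.094 in
Ia = 0.2S: 0.2·7.094 = 1.419 in (exactly 620/437)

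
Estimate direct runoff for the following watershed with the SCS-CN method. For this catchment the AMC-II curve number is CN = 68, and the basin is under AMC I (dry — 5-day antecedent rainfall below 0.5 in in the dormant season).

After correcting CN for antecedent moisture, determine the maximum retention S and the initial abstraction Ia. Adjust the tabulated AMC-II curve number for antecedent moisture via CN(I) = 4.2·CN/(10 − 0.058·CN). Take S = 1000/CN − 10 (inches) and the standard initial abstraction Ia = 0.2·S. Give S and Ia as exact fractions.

Dry (AMC I): CN(I) = 4.2·68/(10 − 0.058·68) = (1428/5)/(757/125) = 35700/757 ≈ 47.160
S = 1000/(35700/757) − 10 = 4000/357 in ≈ 11.204 in
Ia = 0.2·(4000/357) = 800/357 in ≈ 2.241 in

S = 4000/357 in ≈ 11.204 in; Ia = 800/357 in ≈ 2.241 in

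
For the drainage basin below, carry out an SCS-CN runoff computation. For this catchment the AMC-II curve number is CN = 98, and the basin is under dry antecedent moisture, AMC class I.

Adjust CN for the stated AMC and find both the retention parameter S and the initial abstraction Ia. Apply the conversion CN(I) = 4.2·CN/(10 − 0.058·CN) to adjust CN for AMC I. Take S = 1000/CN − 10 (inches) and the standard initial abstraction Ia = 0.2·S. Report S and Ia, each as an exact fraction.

S = 500/1029 in ≈ 0.486 in; Ia = 100/1029 in ≈ 0.097 in

CN(I) from CN(II)=98: (4.2·98)/(10 − 0.058·98) = 102900/1079 ≈ 95.366
Retention S: 1000/CN − 10 with CN=95.366 → S = 500/1029 ≈ 0.486 in
Initial abstraction Ia = S/5 = (500/1029)/5 = 100/1029 ≈ 0.097 in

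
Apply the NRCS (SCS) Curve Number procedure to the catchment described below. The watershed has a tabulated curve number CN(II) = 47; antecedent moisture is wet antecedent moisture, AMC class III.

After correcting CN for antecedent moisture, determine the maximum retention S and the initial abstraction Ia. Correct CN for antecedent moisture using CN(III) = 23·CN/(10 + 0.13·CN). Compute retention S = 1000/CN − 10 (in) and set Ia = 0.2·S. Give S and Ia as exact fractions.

CN(III) from CN(II)=47: (23·47)/(10 + 0.13·47) = 108100/1611 ≈ 67.101
Retention S: 1000/CN − 10 with CN=67.101 → S = 5300/1081 ≈ 4.903 in
Ia = 0.2S: 0.2·4.903 = 0.981 in (exactly 1060/1081)

S = 5300/1081 in ≈ 4.903 in; Ia = 1060/1081 in ≈ 0.981 in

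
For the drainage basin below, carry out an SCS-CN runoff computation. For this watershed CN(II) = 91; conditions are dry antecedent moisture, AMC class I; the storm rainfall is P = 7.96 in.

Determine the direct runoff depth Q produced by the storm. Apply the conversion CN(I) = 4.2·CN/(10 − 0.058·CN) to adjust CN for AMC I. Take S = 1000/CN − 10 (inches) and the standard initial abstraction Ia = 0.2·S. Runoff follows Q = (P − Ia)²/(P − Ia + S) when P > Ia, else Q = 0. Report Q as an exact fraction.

CN(I) from CN(II)=91: (4.2·91)/(10 − 0.058·91) = 63700/787 ≈ 80.940
Retention S: 1000/CN − 10 with CN=80.940 → S = 1500/637 ≈ 2.355 in
Initial abstraction Ia = S/5 = (1500/637)/5 = 300/637 ≈ 0.471 in
P − Ia = 7.960 − 0.471 = 119263/15925 ≈ 7.489 in (> 0, runoff occurs)
Q: (119263/15925)² ÷ (156763/15925) = 14223663169/2496450775 in (≈ 5.698 in)

Q = 14223663169/2496450775 in ≈ 5.698 in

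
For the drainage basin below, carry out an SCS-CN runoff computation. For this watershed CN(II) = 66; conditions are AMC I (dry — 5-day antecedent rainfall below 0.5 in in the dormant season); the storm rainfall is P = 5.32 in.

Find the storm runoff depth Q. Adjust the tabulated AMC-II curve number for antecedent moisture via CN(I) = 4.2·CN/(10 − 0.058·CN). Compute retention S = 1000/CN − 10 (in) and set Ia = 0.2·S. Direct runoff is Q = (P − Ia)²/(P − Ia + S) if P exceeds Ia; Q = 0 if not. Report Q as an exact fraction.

Adjust CN=66 to AMC I: 4.2·66/(10 − 0.058·66) → (1386/5) ÷ (1543/250) = 69300/1543 ≈ 44.913
Max retention: S = 1000/(69300/1543) − 10 = 8500/693 in (≈ 12.266 in)
Ia = 0.2S: 0.2·12.266 = 2.453 in (exactly 1700/693)
Since P=5.320 > Ia=2.453: effective rainfall P−Ia = 49669/17325 in
Runoff Q = (P−Ia)²/(P−Ia+S) = (2.867)²/(2.867+12.266) = 2467009561/4542077925 ≈ 0.543 in

Q = 2467009561/4542077925 in ≈ 0.543 in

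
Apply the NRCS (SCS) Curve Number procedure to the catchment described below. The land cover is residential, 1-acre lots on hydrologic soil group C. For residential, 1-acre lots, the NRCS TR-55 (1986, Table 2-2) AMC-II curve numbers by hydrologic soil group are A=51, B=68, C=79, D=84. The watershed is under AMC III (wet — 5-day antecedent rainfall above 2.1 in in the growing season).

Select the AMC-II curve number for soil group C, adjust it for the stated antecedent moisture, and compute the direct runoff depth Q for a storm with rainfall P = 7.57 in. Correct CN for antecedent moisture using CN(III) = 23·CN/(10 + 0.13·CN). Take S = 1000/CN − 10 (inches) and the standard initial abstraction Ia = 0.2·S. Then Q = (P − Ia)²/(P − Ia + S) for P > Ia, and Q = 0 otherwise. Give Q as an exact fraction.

NRCS table: residential, 1-acre lots, soil group C → CN(II) = 79
Adjust CN=79 to AMC III: 23·79/(10 + 0.13·79) → 1817 ÷ (2027/100) = 181700/2027 ≈ 89.640
S = 1000/(181700/2027) − 10 = 2100/1817 in ≈ 1.156 in
Ia = 0.2·(2100/1817) = 420/1817 in ≈ 0.231 in
Excess rainfall: 7.570 − 0.231 = 7.339 in; P > Ia so Q > 0
Q = (1333469/181700)²/((1333469/181700) + 2100/1817) = (1778139573961/33014890000)/(1543469/181700) = 1778139573961/280448317300 in ≈ 6.340 in

Q = 1778139573961/280448317300 in ≈ 6.340 in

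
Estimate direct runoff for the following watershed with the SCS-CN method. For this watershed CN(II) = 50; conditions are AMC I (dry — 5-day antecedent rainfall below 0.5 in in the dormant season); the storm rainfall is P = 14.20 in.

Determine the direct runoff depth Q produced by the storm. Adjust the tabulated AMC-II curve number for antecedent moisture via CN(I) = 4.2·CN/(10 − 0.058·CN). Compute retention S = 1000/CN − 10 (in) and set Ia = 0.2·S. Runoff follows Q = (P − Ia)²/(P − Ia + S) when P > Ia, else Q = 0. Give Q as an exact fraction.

CN(I) from CN(II)=50: (4.2·50)/(10 − 0.058·50) = 2100/71 ≈ 29.577
Max retention: S = 1000/(2100/71) − 10 = 500/21 in (≈ 23.810 in)
Ia = 0.2S: 0.2·23.810 = 4.762 in (exactly 100/21)
P − Ia = 14.200 − 4.762 = 991/105 ≈ 9.438 in (> 0, runoff occurs)
Runoff Q = (P−Ia)²/(P−Ia+S) = (9.438)²/(9.438+23.810) = 982081/366555 ≈ 2.679 in

Q = 982081/366555 in ≈ 2.679 in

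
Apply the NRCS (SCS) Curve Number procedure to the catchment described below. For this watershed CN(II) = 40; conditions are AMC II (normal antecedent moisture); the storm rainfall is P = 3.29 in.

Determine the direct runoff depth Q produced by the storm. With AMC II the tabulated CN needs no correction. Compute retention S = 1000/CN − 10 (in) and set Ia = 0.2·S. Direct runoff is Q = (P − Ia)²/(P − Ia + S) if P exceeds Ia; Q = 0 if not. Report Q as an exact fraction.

AMC II — tabulated CN = 40 applies directly.
Retention S: 1000/CN − 10 with CN=40.000 → S = 15 ≈ 15.000 in
Ia = 0.2·15 = 3 in ≈ 3.000 in
Excess rainfall: 3.290 − 3.000 = 0.290 in; P > Ia so Q > 0
Runoff Q = (P−Ia)²/(P−Ia+S) = (0.290)²/(0.290+15.000) = 841/152900 ≈ 0.006 in

Q = 841/152900 in ≈ 0.006 in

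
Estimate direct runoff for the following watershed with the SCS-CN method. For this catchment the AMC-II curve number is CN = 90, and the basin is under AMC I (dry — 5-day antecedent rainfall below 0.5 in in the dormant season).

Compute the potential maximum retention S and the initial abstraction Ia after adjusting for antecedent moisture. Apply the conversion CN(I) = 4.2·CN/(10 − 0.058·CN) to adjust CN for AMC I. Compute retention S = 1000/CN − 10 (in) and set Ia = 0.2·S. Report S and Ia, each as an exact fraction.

S = 500/189 in ≈ 2.646 in; Ia = 100/189 in ≈ 0.529 in

Adjust CN=90 to AMC I: 4.2·90/(10 − 0.058·90) → 378 ÷ (239/50) = 18900/239 ≈ 79.079
Retention S: 1000/CN − 10 with CN=79.079 → S = 500/189 ≈ 2.646 in
Ia = 0.2·(500/189) = 100/189 in ≈ 0.529 in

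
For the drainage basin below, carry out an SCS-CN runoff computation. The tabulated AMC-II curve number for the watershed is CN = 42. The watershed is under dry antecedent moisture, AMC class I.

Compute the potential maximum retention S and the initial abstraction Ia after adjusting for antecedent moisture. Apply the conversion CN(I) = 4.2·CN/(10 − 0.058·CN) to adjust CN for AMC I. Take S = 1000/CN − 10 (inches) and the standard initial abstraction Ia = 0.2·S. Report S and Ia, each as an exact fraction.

S = 14500/441 in ≈ 32.880 in; Ia = 2900/441 in ≈ 6.576 in

CN(I) from CN(II)=42: (4.2·42)/(10 − 0.058·42) = 44100/1891 ≈ 23.321
Max retention: S = 1000/(44100/1891) − 10 = 14500/441 in (≈ 32.880 in)
Initial abstraction Ia = S/5 = (14500/441)/5 = 2900/441 ≈ 6.576 in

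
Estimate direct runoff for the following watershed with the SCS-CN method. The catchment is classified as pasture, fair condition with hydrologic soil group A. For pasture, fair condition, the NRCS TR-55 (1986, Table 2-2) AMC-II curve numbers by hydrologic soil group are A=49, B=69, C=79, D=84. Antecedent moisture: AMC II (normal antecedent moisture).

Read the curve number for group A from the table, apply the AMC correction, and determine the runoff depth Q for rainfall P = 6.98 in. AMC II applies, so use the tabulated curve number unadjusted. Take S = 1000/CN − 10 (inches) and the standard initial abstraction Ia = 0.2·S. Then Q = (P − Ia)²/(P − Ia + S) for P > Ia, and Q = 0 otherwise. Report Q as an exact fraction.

Q = 144024001/91877450 in ≈ 1.568 in

NRCS table: pasture, fair condition, soil group A → CN(II) = 49
Average conditions: CN = 49 (no AMC adjustment).
Max retention: S = 1000/49 − 10 = 510/49 in (≈ 10.408 in)
Ia = 0.2·(510/49) = 102/49 in ≈ 2.082 in
Since P=6.980 > Ia=2.082: effective rainfall P−Ia = 12001/2450 in
Q = (12001/2450)²/((12001/2450) + 510/49) = (144024001/6002500)/(37501/2450) = 144024001/91877450 in ≈ 1.568 in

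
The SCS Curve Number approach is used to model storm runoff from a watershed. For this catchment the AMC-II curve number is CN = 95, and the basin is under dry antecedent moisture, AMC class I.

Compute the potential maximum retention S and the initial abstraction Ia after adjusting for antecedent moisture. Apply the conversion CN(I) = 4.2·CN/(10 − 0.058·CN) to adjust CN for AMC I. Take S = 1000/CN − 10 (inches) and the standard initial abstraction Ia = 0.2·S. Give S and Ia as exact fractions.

Adjust CN=95 to AMC I: 4.2·95/(10 − 0.058·95) → 399 ÷ (449/100) = 39900/449 ≈ 88.864
Max retention: S = 1000/(39900/449) − 10 = 500/399 in (≈ 1.253 in)
Initial abstraction Ia = S/5 = (500/399)/5 = 100/399 ≈ 0.251 in

S = 500/399 in ≈ 1.253 in; Ia = 100/399 in ≈ 0.251 in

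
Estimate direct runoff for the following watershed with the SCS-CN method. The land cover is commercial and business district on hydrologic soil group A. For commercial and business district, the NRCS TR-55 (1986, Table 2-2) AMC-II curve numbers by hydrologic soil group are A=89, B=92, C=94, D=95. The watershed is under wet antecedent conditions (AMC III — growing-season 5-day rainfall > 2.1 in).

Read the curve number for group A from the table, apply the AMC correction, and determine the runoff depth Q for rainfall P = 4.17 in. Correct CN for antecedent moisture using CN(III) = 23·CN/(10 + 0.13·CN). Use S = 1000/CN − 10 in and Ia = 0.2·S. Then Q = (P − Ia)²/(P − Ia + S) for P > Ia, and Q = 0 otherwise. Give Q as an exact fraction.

Q = 691556896801/192745315300 in ≈ 3.588 in

NRCS table: commercial and business district, soil group A → CN(II) = 89
CN(III) from CN(II)=89: (23·89)/(10 + 0.13·89) = 204700/2157 ≈ 94.900
S = 1000/(204700/2157) − 10 = 1100/2047 in ≈ 0.537 in
Ia = 0.2·(1100/2047) = 220/2047 in ≈ 0.107 in
Excess rainfall: 4.170 − 0.107 = 4.063 in; P > Ia so Q > 0
Runoff Q = (P−Ia)²/(P−Ia+S) = (4.063)²/(4.063+0.537) = 691556896801/192745315300 ≈ 3.588 in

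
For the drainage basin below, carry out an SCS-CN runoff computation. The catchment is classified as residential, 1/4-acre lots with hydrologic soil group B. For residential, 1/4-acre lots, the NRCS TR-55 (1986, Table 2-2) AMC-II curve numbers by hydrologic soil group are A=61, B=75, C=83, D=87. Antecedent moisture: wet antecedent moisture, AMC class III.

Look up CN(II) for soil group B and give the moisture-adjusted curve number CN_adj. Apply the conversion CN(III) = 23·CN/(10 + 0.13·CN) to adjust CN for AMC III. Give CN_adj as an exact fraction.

CN_adj = 6900/79 ≈ 87.342

NRCS table: residential, 1/4-acre lots, soil group B → CN(II) = 75
Adjust CN=75 to AMC III: 23·75/(10 + 0.13·75) → 1725 ÷ (79/4) = 6900/79 ≈ 87.342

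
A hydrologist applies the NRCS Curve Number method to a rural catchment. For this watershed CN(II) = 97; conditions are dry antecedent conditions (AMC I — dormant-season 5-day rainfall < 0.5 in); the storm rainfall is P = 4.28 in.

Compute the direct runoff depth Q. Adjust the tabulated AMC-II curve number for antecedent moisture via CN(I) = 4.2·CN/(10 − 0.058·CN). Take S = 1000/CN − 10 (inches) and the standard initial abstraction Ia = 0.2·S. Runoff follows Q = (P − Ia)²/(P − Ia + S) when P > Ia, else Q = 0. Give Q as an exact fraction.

CN(I) from CN(II)=97: (4.2·97)/(10 − 0.058·97) = 67900/729 ≈ 93.141
S = 1000/(67900/729) − 10 = 500/679 in ≈ 0.736 in
Ia = 0.2·(500/679) = 100/679 in ≈ 0.147 in
Excess rainfall: 4.280 − 0.147 = 4.133 in; P > Ia so Q > 0
Q: (70153/16975)² ÷ (82653/16975) = 4921443409/1403034675 in (≈ 3.508 in)

Q = 4921443409/1403034675 in ≈ 3.508 in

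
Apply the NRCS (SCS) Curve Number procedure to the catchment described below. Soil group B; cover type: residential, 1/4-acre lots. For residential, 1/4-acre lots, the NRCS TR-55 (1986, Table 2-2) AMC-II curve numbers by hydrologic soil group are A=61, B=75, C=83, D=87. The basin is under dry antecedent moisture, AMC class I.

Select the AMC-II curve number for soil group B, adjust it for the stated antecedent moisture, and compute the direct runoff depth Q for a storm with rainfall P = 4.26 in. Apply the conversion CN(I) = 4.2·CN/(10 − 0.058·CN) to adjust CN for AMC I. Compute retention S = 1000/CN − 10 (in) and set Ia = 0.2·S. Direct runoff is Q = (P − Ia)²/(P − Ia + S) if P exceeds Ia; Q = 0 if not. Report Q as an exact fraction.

NRCS table: residential, 1/4-acre lots, soil group B → CN(II) = 75
Dry (AMC I): CN(I) = 4.2·75/(10 − 0.058·75) = 315/(113/20) = 6300/113 ≈ 55.752
Retention S: 1000/CN − 10 with CN=55.752 → S = 500/63 ≈ 7.937 in
Initial abstraction Ia = S/5 = (500/63)/5 = 100/63 ≈ 1.587 in
Since P=4.260 > Ia=1.587: effective rainfall P−Ia = 8419/3150 in
Q: (8419/3150)² ÷ (33419/3150) = 70879561/105269850 in (≈ 0.673 in)

Q = 70879561/105269850 in ≈ 0.673 in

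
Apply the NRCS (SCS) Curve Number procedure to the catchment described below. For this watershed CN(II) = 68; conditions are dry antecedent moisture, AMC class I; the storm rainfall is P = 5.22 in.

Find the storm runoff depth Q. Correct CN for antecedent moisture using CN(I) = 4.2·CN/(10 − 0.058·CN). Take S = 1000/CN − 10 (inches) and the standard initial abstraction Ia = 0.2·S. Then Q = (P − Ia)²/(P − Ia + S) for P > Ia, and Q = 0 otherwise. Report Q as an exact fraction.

Adjust CN=68 to AMC I: 4.2·68/(10 − 0.058·68) → (1428/5) ÷ (757/125) = 35700/757 ≈ 47.160
Retention S: 1000/CN − 10 with CN=47.160 → S = 4000/357 ≈ 11.204 in
Initial abstraction Ia = S/5 = (4000/357)/5 = 800/357 ≈ 2.241 in
P − Ia = 5.220 − 2.241 = 53177/17850 ≈ 2.979 in (> 0, runoff occurs)
Runoff Q = (P−Ia)²/(P−Ia+S) = (2.979)²/(2.979+11.204) = 2827793329/4519209450 ≈ 0.626 in

Q = 2827793329/4519209450 in ≈ 0.626 in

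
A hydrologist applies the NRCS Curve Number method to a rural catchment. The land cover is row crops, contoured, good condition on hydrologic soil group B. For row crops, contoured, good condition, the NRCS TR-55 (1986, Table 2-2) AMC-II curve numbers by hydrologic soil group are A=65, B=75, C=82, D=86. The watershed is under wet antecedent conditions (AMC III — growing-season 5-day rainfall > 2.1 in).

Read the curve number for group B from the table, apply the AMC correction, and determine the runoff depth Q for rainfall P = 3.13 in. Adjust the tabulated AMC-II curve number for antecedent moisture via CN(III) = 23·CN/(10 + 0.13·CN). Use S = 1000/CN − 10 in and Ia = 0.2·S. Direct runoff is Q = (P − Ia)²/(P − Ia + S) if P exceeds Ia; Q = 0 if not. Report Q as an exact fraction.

NRCS table: row crops, contoured, good condition, soil group B → CN(II) = 75
CN(III) from CN(II)=75: (23·75)/(10 + 0.13·75) = 6900/79 ≈ 87.342
S = 1000/(6900/79) − 10 = 100/69 in ≈ 1.449 in
Ia = 0.2·(100/69) = 20/69 in ≈ 0.290 in
Since P=3.130 > Ia=0.290: effective rainfall P−Ia = 19597/6900 in
Q: (19597/6900)² ÷ (29597/6900) = 384042409/204219300 in (≈ 1.881 in)

Q = 384042409/204219300 in ≈ 1.881 in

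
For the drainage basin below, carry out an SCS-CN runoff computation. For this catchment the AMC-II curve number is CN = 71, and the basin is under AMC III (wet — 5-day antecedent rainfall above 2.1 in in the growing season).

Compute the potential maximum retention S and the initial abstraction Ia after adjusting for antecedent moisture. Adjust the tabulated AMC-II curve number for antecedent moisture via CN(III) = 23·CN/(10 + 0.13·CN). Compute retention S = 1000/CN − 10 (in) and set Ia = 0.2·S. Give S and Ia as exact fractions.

S = 2900/1633 in ≈ 1.776 in; Ia = 580/1633 in ≈ 0.355 in

Wet (AMC III): CN(III) = 23·71/(10 + 0.13·71) = 1633/(1923/100) = 163300/1923 ≈ 84.919
Retention S: 1000/CN − 10 with CN=84.919 → S = 2900/1633 ≈ 1.776 in
Ia = 0.2S: 0.2·1.776 = 0.355 in (exactly 580/1633)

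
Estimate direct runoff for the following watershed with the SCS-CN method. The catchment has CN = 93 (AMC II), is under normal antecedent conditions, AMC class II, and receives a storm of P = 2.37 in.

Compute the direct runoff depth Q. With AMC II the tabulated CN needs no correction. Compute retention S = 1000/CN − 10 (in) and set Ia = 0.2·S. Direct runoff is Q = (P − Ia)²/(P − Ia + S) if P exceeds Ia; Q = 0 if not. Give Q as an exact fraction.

Q = 426050881/257061300 in ≈ 1.657 in

CN(II) = 93; AMC II needs no correction.
Max retention: S = 1000/93 − 10 = 70/93 in (≈ 0.753 in)
Ia = 0.2S: 0.2·0.753 = 0.151 in (exactly 14/93)
Excess rainfall: 2.370 − 0.151 = 2.219 in; P > Ia so Q > 0
Q: (20641/9300)² ÷ (27641/9300) = 426050881/257061300 in (≈ 1.657 in)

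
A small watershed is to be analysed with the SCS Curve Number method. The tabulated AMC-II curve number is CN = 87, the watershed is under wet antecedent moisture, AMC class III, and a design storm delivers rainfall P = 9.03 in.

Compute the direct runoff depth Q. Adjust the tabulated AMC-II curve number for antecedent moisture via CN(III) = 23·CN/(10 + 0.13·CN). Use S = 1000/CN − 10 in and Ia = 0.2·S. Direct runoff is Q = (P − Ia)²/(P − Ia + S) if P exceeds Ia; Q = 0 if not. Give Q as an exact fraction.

Q = 3171615495409/382371690300 in ≈ 8.295 in

Adjust CN=87 to AMC III: 23·87/(10 + 0.13·87) → 2001 ÷ (2131/100) = 200100/2131 ≈ 93.900
Retention S: 1000/CN − 10 with CN=93.900 → S = 1300/2001 ≈ 0.650 in
Ia = 0.2·(1300/2001) = 260/2001 in ≈ 0.130 in
Since P=9.030 > Ia=0.130: effective rainfall P−Ia = 1780903/200100 in
Q = (1780903/200100)²/((1780903/200100) + 1300/2001) = (3171615495409/40040010000)/(1910903/200100) = 3171615495409/382371690300 in ≈ 8.295 in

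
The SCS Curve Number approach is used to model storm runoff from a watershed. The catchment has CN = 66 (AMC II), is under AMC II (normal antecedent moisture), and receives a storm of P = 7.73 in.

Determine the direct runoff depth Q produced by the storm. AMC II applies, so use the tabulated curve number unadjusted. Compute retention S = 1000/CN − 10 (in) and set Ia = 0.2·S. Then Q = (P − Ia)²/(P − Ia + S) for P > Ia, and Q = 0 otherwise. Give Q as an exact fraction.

Q = 488807881/129059700 in ≈ 3.787 in

CN(II) = 66; AMC II needs no correction.
Retention S: 1000/CN − 10 with CN=66.000 → S = 170/33 ≈ 5.152 in
Initial abstraction Ia = S/5 = (170/33)/5 = 34/33 ≈ 1.030 in
Since P=7.730 > Ia=1.030: effective rainfall P−Ia = 22109/3300 in
Q: (22109/3300)² ÷ (39109/3300) = 488807881/129059700 in (≈ 3.787 in)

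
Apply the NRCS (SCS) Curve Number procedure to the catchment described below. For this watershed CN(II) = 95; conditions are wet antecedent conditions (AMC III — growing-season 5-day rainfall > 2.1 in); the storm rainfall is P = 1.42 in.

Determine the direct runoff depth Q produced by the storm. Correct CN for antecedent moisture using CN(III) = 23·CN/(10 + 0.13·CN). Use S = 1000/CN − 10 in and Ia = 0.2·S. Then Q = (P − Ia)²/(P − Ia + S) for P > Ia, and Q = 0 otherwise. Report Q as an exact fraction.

Wet (AMC III): CN(III) = 23·95/(10 + 0.13·95) = 2185/(447/20) = 43700/447 ≈ 97.763
Max retention: S = 1000/(43700/447) − 10 = 100/437 in (≈ 0.229 in)
Ia = 0.2·(100/437) = 20/437 in ≈ 0.046 in
P − Ia = 1.420 − 0.046 = 30027/21850 ≈ 1.374 in (> 0, runoff occurs)
Q = (30027/21850)²/((30027/21850) + 100/437) = (901620729/477422500)/(35027/21850) = 901620729/765339950 in ≈ 1.178 in

Q = 901620729/765339950 in ≈ 1.178 in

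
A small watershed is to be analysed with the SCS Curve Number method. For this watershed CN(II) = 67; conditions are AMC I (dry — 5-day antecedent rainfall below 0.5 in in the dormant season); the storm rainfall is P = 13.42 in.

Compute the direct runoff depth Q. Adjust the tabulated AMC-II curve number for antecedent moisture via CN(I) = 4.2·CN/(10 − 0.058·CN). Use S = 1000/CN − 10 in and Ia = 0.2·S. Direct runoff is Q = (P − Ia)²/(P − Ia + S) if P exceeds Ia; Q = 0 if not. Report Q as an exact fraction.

CN(I) from CN(II)=67: (4.2·67)/(10 − 0.058·67) = 46900/1019 ≈ 46.026
Max retention: S = 1000/(46900/1019) − 10 = 5500/469 in (≈ 11.727 in)
Initial abstraction Ia = S/5 = (5500/469)/5 = 1100/469 ≈ 2.345 in
Excess rainfall: 13.420 − 2.345 = 11.075 in; P > Ia so Q > 0
Q: (259699/23450)² ÷ (534699/23450) = 557384881/103625550 in (≈ 5.379 in)

Q = 557384881/103625550 in ≈ 5.379 in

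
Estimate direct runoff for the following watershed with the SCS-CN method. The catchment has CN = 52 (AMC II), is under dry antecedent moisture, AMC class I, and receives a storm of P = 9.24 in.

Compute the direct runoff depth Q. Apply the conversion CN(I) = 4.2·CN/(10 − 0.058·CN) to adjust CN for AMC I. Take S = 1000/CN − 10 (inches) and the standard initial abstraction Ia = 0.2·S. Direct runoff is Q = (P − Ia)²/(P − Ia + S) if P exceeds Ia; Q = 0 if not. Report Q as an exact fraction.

Dry (AMC I): CN(I) = 4.2·52/(10 − 0.058·52) = (1092/5)/(873/125) = 9100/291 ≈ 31.271
Retention S: 1000/CN − 10 with CN=31.271 → S = 2000/91 ≈ 21.978 in
Ia = 0.2·(2000/91) = 400/91 in ≈ 4.396 in
P − Ia = 9.240 − 4.396 = 11021/2275 ≈ 4.844 in (> 0, runoff occurs)
Runoff Q = (P−Ia)²/(P−Ia+S) = (4.844)²/(4.844+21.978) = 121462441/138822775 ≈ 0.875 in

Q = 121462441/138822775 in ≈ 0.875 in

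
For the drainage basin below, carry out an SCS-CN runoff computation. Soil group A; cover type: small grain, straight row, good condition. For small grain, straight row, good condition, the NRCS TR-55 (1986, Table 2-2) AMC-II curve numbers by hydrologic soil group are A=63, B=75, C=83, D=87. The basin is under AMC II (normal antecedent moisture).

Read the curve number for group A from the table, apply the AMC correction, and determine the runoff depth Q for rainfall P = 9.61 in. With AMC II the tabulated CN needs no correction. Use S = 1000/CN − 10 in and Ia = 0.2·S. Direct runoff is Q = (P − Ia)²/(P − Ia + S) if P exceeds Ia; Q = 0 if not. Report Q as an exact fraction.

Q = 2824178449/567900900 in ≈ 4.973 in

NRCS table: small grain, straight row, good condition, soil group A → CN(II) = 63
AMC II — tabulated CN = 63 applies directly.
Max retention: S = 1000/63 − 10 = 370/63 in (≈ 5.873 in)
Ia = 0.2·(370/63) = 74/63 in ≈ 1.175 in
Since P=9.610 > Ia=1.175: effective rainfall P−Ia = 53143/6300 in
Q: (53143/6300)² ÷ (90143/6300) = 2824178449/567900900 in (≈ 4.973 in)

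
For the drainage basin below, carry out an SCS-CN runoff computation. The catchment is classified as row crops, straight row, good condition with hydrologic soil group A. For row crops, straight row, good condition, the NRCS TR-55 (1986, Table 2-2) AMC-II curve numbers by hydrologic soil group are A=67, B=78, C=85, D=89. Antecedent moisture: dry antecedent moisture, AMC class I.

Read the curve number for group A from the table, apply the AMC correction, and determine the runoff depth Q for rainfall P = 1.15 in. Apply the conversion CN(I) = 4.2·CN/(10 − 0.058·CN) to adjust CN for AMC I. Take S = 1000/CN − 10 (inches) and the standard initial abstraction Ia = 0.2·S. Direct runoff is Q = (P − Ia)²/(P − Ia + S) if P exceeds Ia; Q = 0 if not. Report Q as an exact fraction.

Q = 0 in ≈ 0.000 in

NRCS table: row crops, straight row, good condition, soil group A → CN(II) = 67
CN(I) from CN(II)=67: (4.2·67)/(10 − 0.058·67) = 46900/1019 ≈ 46.026
Retention S: 1000/CN − 10 with CN=46.026 → S = 5500/469 ≈ 11.727 in
Ia = 0.2S: 0.2·11.727 = 2.345 in (exactly 1100/469)
P = 1.150 ≤ Ia = 2.345 in: entire storm abstracted, Q = 0.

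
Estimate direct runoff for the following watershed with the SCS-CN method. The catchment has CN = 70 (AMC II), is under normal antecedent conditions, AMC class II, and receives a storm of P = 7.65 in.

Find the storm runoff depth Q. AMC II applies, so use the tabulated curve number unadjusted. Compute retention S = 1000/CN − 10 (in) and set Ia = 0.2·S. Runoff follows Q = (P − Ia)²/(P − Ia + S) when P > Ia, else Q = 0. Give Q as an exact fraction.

Q = 301467/72380 in ≈ 4.165 in

AMC II — tabulated CN = 70 applies directly.
S = 1000/70 − 10 = 30/7 in ≈ 4.286 in
Ia = 0.2·(30/7) = 6/7 in ≈ 0.857 in
Excess rainfall: 7.650 − 0.857 = 6.793 in; P > Ia so Q > 0
Q = (951/140)²/((951/140) + 30/7) = (904401/19600)/(1551/140) = 301467/72380 in ≈ 4.165 in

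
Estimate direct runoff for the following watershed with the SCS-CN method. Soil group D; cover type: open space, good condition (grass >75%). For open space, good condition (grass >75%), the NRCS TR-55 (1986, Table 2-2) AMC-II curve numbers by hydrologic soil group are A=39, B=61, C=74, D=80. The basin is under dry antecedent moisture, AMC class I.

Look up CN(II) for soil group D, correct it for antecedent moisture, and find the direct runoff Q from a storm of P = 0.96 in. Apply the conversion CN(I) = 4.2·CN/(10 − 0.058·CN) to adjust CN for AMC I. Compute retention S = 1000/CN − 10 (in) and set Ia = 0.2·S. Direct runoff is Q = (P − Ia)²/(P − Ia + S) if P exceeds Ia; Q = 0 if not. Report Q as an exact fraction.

NRCS table: open space, good condition (grass >75%), soil group D → CN(II) = 80
Dry (AMC I): CN(I) = 4.2·80/(10 − 0.058·80) = 336/(134/25) = 4200/67 ≈ 62.687
Retention S: 1000/CN − 10 with CN=62.687 → S = 125/21 ≈ 5.952 in
Initial abstraction Ia = S/5 = (125/21)/5 = 25/21 ≈ 1.190 in
P = 0.960 ≤ Ia = 1.190 in: entire storm abstracted, Q = 0.

Q = 0 in ≈ 0.000 in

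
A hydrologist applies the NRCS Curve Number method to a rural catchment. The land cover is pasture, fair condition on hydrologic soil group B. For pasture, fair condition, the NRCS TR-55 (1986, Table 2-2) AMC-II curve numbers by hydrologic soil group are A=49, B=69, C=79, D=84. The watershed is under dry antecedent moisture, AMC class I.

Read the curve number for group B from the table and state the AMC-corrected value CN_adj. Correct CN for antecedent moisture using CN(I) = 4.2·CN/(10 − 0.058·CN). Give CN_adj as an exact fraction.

NRCS table: pasture, fair condition, soil group B → CN(II) = 69
Dry (AMC I): CN(I) = 4.2·69/(10 − 0.058·69) = (1449/5)/(2999/500) = 144900/2999 ≈ 48.316

CN_adj = 144900/2999 ≈ 48.316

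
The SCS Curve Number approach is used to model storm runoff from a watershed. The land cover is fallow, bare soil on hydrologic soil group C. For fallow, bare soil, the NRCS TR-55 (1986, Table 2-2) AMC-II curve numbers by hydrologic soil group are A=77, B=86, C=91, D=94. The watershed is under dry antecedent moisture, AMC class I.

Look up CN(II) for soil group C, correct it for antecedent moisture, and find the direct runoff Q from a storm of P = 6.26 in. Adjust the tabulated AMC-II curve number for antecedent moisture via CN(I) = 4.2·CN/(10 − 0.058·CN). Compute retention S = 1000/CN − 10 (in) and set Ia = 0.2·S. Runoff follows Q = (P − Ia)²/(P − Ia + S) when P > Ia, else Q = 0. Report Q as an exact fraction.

Q = 33996353161/8261284850 in ≈ 4.115 in

NRCS table: fallow, bare soil, soil group C → CN(II) = 91
Adjust CN=91 to AMC I: 4.2·91/(10 − 0.058·91) → (1911/5) ÷ (2361/500) = 63700/787 ≈ 80.940
Retention S: 1000/CN − 10 with CN=80.940 → S = 1500/637 ≈ 2.355 in
Ia = 0.2S: 0.2·2.355 = 0.471 in (exactly 300/637)
Since P=6.260 > Ia=0.471: effective rainfall P−Ia = 184381/31850 in
Q = (184381/31850)²/((184381/31850) + 1500/637) = (33996353161/1014422500)/(259381/31850) = 33996353161/8261284850 in ≈ 4.115 in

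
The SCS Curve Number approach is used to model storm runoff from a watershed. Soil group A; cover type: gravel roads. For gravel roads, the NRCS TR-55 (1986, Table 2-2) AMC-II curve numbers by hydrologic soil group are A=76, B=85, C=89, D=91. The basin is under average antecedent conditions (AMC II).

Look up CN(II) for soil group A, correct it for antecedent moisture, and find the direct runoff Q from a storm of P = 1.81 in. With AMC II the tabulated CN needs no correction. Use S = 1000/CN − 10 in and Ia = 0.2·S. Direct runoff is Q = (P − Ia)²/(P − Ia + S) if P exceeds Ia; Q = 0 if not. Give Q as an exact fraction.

Q = 5013121/15654100 in ≈ 0.320 in

NRCS table: gravel roads, soil group A → CN(II) = 76
AMC II — tabulated CN = 76 applies directly.
Max retention: S = 1000/76 − 10 = 60/19 in (≈ 3.158 in)
Ia = 0.2S: 0.2·3.158 = 0.632 in (exactly 12/19)
P − Ia = 1.810 − 0.632 = 2239/1900 ≈ 1.178 in (> 0, runoff occurs)
Q = (2239/1900)²/((2239/1900) + 60/19) = (5013121/3610000)/(8239/1900) = 5013121/15654100 in ≈ 0.320 in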